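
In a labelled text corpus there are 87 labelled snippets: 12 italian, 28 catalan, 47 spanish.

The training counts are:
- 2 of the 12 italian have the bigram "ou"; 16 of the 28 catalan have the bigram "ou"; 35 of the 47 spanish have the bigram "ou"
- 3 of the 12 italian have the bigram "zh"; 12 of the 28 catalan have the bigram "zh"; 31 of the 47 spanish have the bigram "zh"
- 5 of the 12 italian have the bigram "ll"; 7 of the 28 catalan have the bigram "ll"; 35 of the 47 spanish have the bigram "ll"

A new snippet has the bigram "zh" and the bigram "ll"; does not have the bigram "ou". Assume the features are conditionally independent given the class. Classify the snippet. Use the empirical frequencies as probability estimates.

spanish

italian: (12/87) × (10/12) × (3/12) × (5/12) ≈ 0.0119732
catalan: (28/87) × (12/28) × (12/28) × (7/28) ≈ 0.0147783
spanish: (47/87) × (12/47) × (31/47) × (35/47) ≈ 0.0677479
Highest score → spanish.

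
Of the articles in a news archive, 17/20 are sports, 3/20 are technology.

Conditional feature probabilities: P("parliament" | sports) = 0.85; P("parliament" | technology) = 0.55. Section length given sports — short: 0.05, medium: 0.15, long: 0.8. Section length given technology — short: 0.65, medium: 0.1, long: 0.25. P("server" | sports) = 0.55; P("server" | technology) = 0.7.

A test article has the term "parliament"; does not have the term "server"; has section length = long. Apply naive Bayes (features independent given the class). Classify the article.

sports: 0.85 × 0.85 × 0.8 × (1−0.55) = 0.2601
technology: 0.15 × 0.55 × 0.25 × (1−0.7) = 0.0061875
Highest score → sports.

sports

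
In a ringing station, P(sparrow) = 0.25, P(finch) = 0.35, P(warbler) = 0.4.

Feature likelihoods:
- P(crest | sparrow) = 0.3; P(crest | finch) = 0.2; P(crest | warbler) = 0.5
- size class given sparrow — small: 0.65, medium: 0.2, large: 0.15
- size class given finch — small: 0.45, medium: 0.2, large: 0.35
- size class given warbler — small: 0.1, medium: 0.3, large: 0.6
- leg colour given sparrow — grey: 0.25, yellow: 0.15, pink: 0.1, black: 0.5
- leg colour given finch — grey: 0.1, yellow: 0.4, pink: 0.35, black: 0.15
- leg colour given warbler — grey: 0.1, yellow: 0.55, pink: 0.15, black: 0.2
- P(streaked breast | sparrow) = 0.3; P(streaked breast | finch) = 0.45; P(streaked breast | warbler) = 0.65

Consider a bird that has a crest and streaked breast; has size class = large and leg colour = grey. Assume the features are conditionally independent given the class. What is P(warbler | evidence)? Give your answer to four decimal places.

0.8003

sparrow: 0.25 × 0.3 × 0.15 × 0.25 × 0.3 = 0.00084375
finch: 0.35 × 0.2 × 0.35 × 0.1 × 0.45 = 0.0011025
warbler: 0.4 × 0.5 × 0.6 × 0.1 × 0.65 = 0.0078
P(warbler | x) = 0.0078 / 0.00974625 ≈ 0.8003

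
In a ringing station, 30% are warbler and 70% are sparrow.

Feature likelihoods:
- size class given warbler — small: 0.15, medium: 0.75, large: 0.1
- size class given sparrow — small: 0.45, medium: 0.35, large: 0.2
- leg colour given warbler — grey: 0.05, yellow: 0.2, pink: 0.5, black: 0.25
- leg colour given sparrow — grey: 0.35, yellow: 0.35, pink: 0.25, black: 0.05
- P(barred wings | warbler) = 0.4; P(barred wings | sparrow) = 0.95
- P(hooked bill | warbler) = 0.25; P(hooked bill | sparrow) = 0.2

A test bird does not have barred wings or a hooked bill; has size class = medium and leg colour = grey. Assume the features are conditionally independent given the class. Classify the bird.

warbler: 0.3 × 0.75 × 0.05 × (1−0.4) × (1−0.25) = 0.0050625
sparrow: 0.7 × 0.35 × 0.35 × (1−0.95) × (1−0.2) = 0.00343
Highest score → warbler.

warbler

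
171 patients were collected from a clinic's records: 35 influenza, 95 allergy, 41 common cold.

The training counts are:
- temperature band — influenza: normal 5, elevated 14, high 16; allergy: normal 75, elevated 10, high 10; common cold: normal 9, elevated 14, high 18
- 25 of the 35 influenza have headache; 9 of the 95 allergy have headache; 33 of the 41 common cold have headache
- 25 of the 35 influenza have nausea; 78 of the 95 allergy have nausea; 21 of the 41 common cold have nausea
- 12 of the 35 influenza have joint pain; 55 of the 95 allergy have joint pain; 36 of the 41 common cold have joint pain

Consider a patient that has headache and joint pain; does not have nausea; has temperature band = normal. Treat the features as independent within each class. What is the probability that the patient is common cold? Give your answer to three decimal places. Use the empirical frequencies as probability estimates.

influenza: (35/171) × (5/35) × (25/35) × (10/35) × (12/35) ≈ 0.00204593
allergy: (95/171) × (75/95) × (9/95) × (17/95) × (55/95) ≈ 0.00430476
common cold: (41/171) × (9/41) × (33/41) × (20/41) × (36/41) ≈ 0.0181443
P(common cold | x) = 0.0181443 / 0.02449499 ≈ 0.741

0.741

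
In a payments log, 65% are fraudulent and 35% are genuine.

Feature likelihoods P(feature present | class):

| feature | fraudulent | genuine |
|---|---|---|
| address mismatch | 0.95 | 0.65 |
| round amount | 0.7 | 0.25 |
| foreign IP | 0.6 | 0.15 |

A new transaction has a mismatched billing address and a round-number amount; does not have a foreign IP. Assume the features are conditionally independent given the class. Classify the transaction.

fraudulent

fraudulent: 0.65 × 0.95 × 0.7 × (1−0.6) = 0.1729
genuine: 0.35 × 0.65 × 0.25 × (1−0.15) = 0.04834375
Highest score → fraudulent.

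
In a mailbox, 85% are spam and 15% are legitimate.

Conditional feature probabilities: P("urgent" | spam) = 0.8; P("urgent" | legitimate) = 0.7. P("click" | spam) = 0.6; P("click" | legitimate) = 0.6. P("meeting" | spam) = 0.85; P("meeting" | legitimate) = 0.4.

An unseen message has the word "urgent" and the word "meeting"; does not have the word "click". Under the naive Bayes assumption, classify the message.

spam: 0.85 × 0.8 × (1−0.6) × 0.85 = 0.2312
legitimate: 0.15 × 0.7 × (1−0.6) × 0.4 = 0.0168
Highest score → spam.

spam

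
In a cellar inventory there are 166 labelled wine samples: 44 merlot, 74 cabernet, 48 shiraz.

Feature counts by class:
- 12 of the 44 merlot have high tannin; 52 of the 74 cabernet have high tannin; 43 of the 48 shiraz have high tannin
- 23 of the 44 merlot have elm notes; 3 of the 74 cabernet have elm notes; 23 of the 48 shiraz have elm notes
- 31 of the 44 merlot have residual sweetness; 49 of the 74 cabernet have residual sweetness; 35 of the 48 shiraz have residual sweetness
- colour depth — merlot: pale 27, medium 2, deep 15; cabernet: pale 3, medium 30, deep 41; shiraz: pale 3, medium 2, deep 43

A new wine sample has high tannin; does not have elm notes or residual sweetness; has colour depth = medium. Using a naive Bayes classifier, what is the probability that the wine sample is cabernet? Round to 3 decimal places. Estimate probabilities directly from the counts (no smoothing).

0.954

merlot: (44/166) × (12/44) × (21/44) × (13/44) × (2/44) ≈ 0.000463349
cabernet: (74/166) × (52/74) × (71/74) × (25/74) × (30/74) ≈ 0.0411642
shiraz: (48/166) × (43/48) × (25/48) × (13/48) × (2/48) ≈ 0.00152247
P(cabernet | x) = 0.0411642 / 0.043150019 ≈ 0.954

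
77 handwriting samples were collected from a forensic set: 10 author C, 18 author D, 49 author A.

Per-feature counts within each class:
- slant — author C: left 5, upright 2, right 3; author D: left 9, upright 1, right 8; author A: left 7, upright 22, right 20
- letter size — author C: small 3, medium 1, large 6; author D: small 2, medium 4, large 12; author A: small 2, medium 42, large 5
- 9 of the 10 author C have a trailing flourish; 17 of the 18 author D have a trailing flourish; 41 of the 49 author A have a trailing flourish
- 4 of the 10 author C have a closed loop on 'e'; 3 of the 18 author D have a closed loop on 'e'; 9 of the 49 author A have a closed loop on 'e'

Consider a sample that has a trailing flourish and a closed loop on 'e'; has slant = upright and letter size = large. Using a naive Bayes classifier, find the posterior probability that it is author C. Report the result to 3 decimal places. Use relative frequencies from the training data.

author C: (10/77) × (2/10) × (6/10) × (9/10) × (4/10) ≈ 0.00561039
author D: (18/77) × (1/18) × (12/18) × (17/18) × (3/18) ≈ 0.00136283
author A: (49/77) × (22/49) × (5/49) × (41/49) × (9/49) ≈ 0.00448064
P(author C | x) = 0.00561039 / 0.01145386 ≈ 0.490

0.490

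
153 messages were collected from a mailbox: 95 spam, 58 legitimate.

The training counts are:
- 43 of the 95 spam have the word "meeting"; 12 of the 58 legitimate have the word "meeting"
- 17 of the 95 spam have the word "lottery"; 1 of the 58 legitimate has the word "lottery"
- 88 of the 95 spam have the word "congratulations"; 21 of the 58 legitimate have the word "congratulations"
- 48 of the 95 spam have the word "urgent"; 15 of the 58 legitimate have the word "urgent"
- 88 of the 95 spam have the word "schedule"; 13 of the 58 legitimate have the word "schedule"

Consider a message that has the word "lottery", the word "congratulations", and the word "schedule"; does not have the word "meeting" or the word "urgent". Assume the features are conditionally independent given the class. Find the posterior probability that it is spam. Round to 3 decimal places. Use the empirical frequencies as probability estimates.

spam: (95/153) × (52/95) × (17/95) × (88/95) × (47/95) × (88/95) ≈ 0.0258184
legitimate: (58/153) × (46/58) × (1/58) × (21/58) × (43/58) × (13/58) ≈ 0.000311879
P(spam | x) = 0.0258184 / 0.026130279 ≈ 0.988

0.988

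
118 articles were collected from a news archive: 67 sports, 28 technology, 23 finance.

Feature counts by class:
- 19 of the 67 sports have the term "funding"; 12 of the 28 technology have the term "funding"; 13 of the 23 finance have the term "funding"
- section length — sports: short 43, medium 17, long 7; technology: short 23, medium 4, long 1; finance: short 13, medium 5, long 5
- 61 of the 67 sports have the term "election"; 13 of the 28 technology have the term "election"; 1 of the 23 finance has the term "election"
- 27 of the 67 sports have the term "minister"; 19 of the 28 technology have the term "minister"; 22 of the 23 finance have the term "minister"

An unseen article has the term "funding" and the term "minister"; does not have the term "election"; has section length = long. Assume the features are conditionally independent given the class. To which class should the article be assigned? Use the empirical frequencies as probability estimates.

sports: (67/118) × (19/67) × (7/67) × (6/67) × (27/67) ≈ 0.0006071
technology: (28/118) × (12/28) × (1/28) × (15/28) × (19/28) ≈ 0.00132029
finance: (23/118) × (13/23) × (5/23) × (22/23) × (22/23) ≈ 0.0219126
Highest score → finance.

finance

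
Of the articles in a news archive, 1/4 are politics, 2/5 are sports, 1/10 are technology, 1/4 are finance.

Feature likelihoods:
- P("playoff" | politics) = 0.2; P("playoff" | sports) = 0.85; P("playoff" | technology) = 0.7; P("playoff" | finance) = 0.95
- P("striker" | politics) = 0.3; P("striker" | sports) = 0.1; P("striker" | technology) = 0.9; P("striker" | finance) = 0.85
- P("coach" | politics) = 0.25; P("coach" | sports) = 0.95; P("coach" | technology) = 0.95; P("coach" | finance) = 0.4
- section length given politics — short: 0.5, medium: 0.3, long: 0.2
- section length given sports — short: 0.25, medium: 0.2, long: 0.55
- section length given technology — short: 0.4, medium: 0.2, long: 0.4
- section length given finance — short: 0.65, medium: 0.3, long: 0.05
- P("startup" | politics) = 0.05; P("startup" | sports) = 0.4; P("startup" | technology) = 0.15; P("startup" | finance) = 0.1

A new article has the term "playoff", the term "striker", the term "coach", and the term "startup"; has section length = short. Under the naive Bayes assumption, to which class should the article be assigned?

finance

politics: 0.25 × 0.2 × 0.3 × 0.25 × 0.5 × 0.05 = 0.00009375
sports: 0.4 × 0.85 × 0.1 × 0.95 × 0.25 × 0.4 = 0.00323
technology: 0.1 × 0.7 × 0.9 × 0.95 × 0.4 × 0.15 = 0.003591
finance: 0.25 × 0.95 × 0.85 × 0.4 × 0.65 × 0.1 = 0.00524875
Highest score → finance.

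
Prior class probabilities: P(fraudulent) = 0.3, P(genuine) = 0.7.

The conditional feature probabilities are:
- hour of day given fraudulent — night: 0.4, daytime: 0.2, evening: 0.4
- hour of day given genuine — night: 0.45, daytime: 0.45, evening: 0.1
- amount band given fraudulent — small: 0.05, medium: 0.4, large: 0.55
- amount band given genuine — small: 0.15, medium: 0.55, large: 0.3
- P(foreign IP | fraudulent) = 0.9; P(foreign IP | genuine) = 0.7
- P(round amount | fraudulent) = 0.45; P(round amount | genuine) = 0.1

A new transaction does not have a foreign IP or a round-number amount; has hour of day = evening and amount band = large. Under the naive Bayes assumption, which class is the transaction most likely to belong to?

genuine

fraudulent: 0.3 × 0.4 × 0.55 × (1−0.9) × (1−0.45) = 0.00363
genuine: 0.7 × 0.1 × 0.3 × (1−0.7) × (1−0.1) = 0.00567
Highest score → genuine.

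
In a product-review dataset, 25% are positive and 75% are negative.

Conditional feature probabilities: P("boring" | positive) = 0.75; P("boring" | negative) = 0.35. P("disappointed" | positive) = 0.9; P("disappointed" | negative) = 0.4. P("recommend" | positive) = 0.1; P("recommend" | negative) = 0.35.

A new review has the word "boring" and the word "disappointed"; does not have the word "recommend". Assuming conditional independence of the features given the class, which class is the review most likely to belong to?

positive

positive: 0.25 × 0.75 × 0.9 × (1−0.1) = 0.151875
negative: 0.75 × 0.35 × 0.4 × (1−0.35) = 0.06825
Highest score → positive.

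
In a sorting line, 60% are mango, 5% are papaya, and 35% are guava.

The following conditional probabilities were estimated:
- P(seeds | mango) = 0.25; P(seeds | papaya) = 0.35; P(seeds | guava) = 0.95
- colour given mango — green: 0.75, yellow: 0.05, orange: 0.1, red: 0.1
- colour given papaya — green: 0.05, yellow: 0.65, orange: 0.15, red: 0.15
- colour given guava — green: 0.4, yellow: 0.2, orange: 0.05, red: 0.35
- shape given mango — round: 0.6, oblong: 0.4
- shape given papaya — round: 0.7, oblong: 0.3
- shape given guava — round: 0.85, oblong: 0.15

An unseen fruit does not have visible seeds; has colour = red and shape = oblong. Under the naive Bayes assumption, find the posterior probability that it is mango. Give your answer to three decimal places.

mango: 0.6 × (1−0.25) × 0.1 × 0.4 = 0.018
papaya: 0.05 × (1−0.35) × 0.15 × 0.3 = 0.0014625
guava: 0.35 × (1−0.95) × 0.35 × 0.15 = 0.00091875
P(mango | x) = 0.018 / 0.02038125 ≈ 0.883

0.883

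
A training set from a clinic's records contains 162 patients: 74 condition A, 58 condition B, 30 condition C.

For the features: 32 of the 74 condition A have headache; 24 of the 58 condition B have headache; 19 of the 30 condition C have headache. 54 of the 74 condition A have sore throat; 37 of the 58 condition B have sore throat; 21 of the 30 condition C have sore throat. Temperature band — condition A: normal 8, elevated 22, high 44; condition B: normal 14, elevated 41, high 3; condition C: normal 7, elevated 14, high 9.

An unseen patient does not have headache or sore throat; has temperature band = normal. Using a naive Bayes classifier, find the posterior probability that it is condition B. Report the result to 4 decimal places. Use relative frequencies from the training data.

0.5980

condition A: (74/162) × (42/74) × (20/74) × (8/74) ≈ 0.00757514
condition B: (58/162) × (34/58) × (21/58) × (14/58) ≈ 0.0183424
condition C: (30/162) × (11/30) × (9/30) × (7/30) ≈ 0.00475309
P(condition B | x) = 0.0183424 / 0.03067063 ≈ 0.5980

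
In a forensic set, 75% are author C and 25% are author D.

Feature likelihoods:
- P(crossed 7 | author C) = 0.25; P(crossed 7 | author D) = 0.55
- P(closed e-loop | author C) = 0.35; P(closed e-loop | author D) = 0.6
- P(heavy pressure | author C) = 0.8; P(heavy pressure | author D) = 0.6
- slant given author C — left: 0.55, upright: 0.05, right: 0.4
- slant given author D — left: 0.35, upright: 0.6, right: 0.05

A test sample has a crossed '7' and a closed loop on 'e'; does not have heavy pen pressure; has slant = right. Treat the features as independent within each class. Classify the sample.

author C: 0.75 × 0.25 × 0.35 × (1−0.8) × 0.4 = 0.00525
author D: 0.25 × 0.55 × 0.6 × (1−0.6) × 0.05 = 0.00165
Highest score → author C.

author C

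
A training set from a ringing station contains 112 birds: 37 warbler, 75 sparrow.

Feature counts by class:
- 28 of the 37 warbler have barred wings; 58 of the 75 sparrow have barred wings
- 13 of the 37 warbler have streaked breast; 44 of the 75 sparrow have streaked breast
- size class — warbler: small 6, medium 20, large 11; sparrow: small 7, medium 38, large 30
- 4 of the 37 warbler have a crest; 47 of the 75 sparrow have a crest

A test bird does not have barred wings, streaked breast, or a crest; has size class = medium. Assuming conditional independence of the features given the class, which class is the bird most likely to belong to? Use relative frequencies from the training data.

warbler: (37/112) × (9/37) × (24/37) × (20/37) × (33/37) ≈ 0.025129
sparrow: (75/112) × (17/75) × (31/75) × (38/75) × (28/75) ≈ 0.0118673
Highest score → warbler.

warbler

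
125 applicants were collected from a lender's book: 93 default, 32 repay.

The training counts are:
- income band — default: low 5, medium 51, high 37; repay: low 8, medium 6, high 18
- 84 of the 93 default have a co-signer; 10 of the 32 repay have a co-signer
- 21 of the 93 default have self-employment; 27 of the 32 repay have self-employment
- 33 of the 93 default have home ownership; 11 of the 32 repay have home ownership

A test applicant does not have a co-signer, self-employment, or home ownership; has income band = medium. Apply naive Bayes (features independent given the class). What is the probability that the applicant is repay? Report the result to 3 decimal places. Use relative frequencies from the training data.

0.146

default: (93/125) × (51/93) × (9/93) × (72/93) × (60/93) ≈ 0.0197214
repay: (32/125) × (6/32) × (22/32) × (5/32) × (21/32) = 0.0033837890625
P(repay | x) = 0.0033837890625 / 0.0231051890625 ≈ 0.146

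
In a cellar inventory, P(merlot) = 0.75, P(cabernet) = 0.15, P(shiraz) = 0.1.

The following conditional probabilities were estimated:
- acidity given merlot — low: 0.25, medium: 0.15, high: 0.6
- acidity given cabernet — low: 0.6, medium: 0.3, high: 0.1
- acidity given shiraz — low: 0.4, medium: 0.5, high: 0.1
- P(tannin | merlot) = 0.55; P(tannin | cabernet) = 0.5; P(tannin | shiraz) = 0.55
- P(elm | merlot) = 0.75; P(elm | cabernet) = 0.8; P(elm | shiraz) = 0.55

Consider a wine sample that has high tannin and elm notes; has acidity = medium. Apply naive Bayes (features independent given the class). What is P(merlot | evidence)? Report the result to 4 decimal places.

merlot: 0.75 × 0.15 × 0.55 × 0.75 = 0.04640625
cabernet: 0.15 × 0.3 × 0.5 × 0.8 = 0.018
shiraz: 0.1 × 0.5 × 0.55 × 0.55 = 0.015125
P(merlot | x) = 0.04640625 / 0.07953125 ≈ 0.5835

0.5835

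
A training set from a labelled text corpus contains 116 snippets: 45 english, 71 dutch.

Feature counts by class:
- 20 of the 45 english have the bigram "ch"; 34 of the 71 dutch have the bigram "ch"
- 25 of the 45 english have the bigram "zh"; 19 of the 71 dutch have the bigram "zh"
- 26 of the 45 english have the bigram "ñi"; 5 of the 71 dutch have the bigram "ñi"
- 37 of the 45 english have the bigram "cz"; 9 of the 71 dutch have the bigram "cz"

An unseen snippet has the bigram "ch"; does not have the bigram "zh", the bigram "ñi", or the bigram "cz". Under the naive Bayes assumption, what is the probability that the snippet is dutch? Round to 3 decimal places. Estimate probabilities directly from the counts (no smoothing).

0.968

english: (45/116) × (20/45) × (20/45) × (19/45) × (8/45) ≈ 0.00575186
dutch: (71/116) × (34/71) × (52/71) × (66/71) × (62/71) ≈ 0.174255
P(dutch | x) = 0.174255 / 0.18000686 ≈ 0.968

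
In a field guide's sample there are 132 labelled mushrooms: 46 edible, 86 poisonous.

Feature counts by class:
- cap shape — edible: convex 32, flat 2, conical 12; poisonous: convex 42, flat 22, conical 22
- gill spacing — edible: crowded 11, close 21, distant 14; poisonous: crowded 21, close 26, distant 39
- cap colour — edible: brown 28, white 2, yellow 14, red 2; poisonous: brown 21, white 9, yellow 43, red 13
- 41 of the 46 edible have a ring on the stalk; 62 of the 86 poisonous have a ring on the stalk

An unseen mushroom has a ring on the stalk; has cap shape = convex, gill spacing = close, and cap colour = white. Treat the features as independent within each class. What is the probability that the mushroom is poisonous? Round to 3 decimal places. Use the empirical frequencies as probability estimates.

0.629

edible: (46/132) × (32/46) × (21/46) × (2/46) × (41/46) ≈ 0.0042888
poisonous: (86/132) × (42/86) × (26/86) × (9/86) × (62/86) ≈ 0.00725751
P(poisonous | x) = 0.00725751 / 0.01154631 ≈ 0.629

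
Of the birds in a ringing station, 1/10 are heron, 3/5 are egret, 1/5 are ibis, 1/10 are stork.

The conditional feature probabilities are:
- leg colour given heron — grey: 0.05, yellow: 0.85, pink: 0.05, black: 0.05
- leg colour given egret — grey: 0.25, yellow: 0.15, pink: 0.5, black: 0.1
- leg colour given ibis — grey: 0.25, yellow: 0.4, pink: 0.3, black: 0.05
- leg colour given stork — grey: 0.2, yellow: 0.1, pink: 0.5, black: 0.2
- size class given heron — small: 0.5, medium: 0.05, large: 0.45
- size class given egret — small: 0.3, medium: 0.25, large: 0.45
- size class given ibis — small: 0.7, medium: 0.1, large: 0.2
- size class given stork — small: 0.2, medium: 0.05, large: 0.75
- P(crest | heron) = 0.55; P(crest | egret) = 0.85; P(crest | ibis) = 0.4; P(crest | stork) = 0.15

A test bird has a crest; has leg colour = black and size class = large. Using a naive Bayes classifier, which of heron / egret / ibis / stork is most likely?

egret

heron: 0.1 × 0.05 × 0.45 × 0.55 = 0.0012375
egret: 0.6 × 0.1 × 0.45 × 0.85 = 0.02295
ibis: 0.2 × 0.05 × 0.2 × 0.4 = 0.0008
stork: 0.1 × 0.2 × 0.75 × 0.15 = 0.00225
Highest score → egret.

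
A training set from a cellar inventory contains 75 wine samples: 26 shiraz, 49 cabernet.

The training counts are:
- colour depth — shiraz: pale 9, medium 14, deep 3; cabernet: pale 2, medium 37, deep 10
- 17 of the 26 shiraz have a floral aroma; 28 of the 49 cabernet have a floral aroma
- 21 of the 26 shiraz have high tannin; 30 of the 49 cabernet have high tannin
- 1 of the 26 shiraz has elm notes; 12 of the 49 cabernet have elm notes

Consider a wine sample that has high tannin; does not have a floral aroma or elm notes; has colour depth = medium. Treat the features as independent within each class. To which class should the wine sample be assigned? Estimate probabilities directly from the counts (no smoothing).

cabernet

shiraz: (26/75) × (14/26) × (9/26) × (21/26) × (25/26) ≈ 0.0501821
cabernet: (49/75) × (37/49) × (21/49) × (30/49) × (37/49) ≈ 0.097745
Highest score → cabernet.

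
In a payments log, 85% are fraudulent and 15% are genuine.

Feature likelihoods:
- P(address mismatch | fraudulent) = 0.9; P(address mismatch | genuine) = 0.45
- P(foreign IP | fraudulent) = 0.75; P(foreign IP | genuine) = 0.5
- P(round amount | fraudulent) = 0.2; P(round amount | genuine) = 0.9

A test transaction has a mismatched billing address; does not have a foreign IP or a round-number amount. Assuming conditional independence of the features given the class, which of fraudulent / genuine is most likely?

fraudulent

fraudulent: 0.85 × 0.9 × (1−0.75) × (1−0.2) = 0.153
genuine: 0.15 × 0.45 × (1−0.5) × (1−0.9) = 0.003375
Highest score → fraudulent.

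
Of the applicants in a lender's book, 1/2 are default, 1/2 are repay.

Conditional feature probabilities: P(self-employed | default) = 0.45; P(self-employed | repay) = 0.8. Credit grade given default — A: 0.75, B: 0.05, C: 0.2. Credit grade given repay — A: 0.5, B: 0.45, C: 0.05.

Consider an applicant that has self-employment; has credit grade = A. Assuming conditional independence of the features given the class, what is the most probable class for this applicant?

repay

default: 0.5 × 0.45 × 0.75 = 0.16875
repay: 0.5 × 0.8 × 0.5 = 0.2
Highest score → repay.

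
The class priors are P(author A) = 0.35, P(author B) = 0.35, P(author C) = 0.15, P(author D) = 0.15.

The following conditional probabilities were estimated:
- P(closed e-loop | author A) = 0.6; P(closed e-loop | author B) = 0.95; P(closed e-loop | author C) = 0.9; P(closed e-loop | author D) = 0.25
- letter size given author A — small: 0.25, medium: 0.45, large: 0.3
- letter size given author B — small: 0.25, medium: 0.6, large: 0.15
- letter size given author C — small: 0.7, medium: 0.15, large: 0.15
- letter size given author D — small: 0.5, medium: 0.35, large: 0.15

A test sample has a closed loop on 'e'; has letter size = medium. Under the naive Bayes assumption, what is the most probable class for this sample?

author B

author A: 0.35 × 0.6 × 0.45 = 0.0945
author B: 0.35 × 0.95 × 0.6 = 0.1995
author C: 0.15 × 0.9 × 0.15 = 0.02025
author D: 0.15 × 0.25 × 0.35 = 0.013125
Highest score → author B.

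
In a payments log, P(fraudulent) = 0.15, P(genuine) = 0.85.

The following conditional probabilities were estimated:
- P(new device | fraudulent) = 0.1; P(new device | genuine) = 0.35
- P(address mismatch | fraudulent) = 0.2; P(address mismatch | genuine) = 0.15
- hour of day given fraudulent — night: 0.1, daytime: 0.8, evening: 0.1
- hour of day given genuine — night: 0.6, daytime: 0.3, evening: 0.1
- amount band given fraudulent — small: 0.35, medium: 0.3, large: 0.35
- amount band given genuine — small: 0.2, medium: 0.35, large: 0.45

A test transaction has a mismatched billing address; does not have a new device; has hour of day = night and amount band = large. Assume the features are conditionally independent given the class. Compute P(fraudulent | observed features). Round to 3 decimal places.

fraudulent: 0.15 × (1−0.1) × 0.2 × 0.1 × 0.35 = 0.000945
genuine: 0.85 × (1−0.35) × 0.15 × 0.6 × 0.45 = 0.02237625
P(fraudulent | x) = 0.000945 / 0.02332125 ≈ 0.041

0.041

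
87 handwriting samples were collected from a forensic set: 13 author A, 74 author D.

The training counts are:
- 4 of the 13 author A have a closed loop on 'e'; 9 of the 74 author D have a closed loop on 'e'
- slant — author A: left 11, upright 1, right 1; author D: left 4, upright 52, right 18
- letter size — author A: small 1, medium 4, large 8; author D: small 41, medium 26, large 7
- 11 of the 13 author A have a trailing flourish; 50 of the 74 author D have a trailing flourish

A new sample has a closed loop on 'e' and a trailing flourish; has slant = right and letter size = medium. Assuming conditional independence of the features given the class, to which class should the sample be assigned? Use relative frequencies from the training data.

author D

author A: (13/87) × (4/13) × (1/13) × (4/13) × (11/13) ≈ 0.000920796
author D: (74/87) × (9/74) × (18/74) × (26/74) × (50/74) ≈ 0.00597371
Highest score → author D.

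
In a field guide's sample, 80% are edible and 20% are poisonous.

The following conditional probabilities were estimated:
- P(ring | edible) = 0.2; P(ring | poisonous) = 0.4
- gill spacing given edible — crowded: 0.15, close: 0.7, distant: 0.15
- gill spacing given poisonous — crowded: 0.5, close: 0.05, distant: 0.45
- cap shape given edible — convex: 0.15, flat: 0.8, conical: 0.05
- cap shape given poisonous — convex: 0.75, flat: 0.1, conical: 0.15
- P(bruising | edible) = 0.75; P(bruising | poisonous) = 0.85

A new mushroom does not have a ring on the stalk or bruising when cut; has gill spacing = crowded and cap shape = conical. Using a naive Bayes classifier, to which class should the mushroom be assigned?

poisonous

edible: 0.8 × (1−0.2) × 0.15 × 0.05 × (1−0.75) = 0.0012
poisonous: 0.2 × (1−0.4) × 0.5 × 0.15 × (1−0.85) = 0.00135
Highest score → poisonous.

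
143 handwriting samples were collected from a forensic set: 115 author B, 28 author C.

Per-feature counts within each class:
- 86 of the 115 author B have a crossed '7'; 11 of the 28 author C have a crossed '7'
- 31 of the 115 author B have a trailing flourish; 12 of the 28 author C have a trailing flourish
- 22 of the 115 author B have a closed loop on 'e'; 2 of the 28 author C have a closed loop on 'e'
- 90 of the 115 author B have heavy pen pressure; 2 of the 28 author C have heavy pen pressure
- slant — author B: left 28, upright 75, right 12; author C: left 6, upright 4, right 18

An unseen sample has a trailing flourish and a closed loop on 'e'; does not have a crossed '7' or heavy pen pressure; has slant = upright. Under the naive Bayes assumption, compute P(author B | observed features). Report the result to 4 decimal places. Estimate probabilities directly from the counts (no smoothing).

0.7544

author B: (115/143) × (29/115) × (31/115) × (22/115) × (25/115) × (75/115) ≈ 0.00148271
author C: (28/143) × (17/28) × (12/28) × (2/28) × (26/28) × (4/28) ≈ 0.000482753
P(author B | x) = 0.00148271 / 0.001965463 ≈ 0.7544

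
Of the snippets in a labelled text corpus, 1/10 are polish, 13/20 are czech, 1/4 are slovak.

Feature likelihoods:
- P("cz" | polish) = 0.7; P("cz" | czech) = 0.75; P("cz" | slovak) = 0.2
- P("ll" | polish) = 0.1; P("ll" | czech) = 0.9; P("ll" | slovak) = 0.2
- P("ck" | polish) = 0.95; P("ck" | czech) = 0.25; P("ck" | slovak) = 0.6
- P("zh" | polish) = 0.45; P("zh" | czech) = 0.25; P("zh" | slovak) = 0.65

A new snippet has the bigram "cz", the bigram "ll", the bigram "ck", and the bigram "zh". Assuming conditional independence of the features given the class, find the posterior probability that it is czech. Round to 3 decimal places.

0.799

polish: 0.1 × 0.7 × 0.1 × 0.95 × 0.45 = 0.0029925
czech: 0.65 × 0.75 × 0.9 × 0.25 × 0.25 = 0.027421875
slovak: 0.25 × 0.2 × 0.2 × 0.6 × 0.65 = 0.0039
P(czech | x) = 0.027421875 / 0.034314375 ≈ 0.799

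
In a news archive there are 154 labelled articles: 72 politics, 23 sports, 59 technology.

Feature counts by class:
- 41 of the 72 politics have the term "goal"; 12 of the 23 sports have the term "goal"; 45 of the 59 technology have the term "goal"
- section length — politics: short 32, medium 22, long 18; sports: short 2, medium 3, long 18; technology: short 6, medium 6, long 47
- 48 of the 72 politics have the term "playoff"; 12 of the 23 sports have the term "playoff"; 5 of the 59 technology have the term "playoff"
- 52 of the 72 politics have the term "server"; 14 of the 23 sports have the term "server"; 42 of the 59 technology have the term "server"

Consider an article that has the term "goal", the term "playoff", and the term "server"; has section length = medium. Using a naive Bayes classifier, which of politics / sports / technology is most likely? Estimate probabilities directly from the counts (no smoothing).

politics: (72/154) × (41/72) × (22/72) × (48/72) × (52/72) ≈ 0.0391681
sports: (23/154) × (12/23) × (3/23) × (12/23) × (14/23) ≈ 0.00322781
technology: (59/154) × (45/59) × (6/59) × (5/59) × (42/59) ≈ 0.00179269
Highest score → politics.

politics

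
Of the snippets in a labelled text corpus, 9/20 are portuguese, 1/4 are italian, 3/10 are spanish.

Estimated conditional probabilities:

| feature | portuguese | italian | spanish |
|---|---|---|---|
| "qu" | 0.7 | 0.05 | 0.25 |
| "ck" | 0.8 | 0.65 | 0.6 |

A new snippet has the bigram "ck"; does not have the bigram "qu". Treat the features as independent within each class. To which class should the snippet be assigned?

portuguese: 0.45 × (1−0.7) × 0.8 = 0.108
italian: 0.25 × (1−0.05) × 0.65 = 0.154375
spanish: 0.3 × (1−0.25) × 0.6 = 0.135
Highest score → italian.

italian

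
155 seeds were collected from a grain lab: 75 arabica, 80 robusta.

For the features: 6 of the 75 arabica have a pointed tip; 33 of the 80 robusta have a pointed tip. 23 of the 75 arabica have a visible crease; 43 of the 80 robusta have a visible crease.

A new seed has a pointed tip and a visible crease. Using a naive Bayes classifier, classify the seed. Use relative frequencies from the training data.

arabica: (75/155) × (6/75) × (23/75) ≈ 0.011871
robusta: (80/155) × (33/80) × (43/80) ≈ 0.114435
Highest score → robusta.

robusta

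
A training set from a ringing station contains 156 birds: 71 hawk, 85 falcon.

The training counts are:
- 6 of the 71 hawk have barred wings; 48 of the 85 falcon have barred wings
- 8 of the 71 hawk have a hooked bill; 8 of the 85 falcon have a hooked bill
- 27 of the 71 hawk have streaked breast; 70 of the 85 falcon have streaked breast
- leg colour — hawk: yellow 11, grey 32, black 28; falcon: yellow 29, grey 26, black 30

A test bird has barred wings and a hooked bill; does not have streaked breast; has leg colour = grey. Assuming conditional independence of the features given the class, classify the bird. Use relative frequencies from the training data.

hawk: (71/156) × (6/71) × (8/71) × (44/71) × (32/71) ≈ 0.00121044
falcon: (85/156) × (48/85) × (8/85) × (15/85) × (26/85) ≈ 0.0015632
Highest score → falcon.

falcon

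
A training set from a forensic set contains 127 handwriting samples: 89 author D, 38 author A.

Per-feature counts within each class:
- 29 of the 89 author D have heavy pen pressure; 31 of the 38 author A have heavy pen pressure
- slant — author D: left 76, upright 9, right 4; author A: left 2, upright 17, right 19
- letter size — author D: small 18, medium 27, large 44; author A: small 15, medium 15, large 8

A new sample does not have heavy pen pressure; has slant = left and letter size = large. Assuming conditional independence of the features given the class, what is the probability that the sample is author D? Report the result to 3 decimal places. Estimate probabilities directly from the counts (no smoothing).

author D: (89/127) × (60/89) × (76/89) × (44/89) ≈ 0.19945
author A: (38/127) × (7/38) × (2/38) × (8/38) ≈ 0.000610727
P(author D | x) = 0.19945 / 0.200060727 ≈ 0.997

0.997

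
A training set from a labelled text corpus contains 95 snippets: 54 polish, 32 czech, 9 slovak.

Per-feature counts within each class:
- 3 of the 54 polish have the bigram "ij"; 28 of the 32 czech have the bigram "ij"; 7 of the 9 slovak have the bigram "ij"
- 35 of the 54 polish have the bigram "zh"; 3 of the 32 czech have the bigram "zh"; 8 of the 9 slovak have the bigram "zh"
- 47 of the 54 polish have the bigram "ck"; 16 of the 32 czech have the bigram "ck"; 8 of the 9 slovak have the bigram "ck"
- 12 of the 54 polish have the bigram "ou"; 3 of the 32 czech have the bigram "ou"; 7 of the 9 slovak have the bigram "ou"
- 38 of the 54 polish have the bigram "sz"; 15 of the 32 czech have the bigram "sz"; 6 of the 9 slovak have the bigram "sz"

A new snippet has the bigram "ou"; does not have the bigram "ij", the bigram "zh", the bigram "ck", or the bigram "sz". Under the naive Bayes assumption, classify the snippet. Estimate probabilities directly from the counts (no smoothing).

polish: (54/95) × (51/54) × (19/54) × (7/54) × (12/54) × (16/54) ≈ 0.00161222
czech: (32/95) × (4/32) × (29/32) × (16/32) × (3/32) × (17/32) ≈ 0.000950221
slovak: (9/95) × (2/9) × (1/9) × (1/9) × (7/9) × (3/9) ≈ 0.0000673838
Highest score → polish.

polish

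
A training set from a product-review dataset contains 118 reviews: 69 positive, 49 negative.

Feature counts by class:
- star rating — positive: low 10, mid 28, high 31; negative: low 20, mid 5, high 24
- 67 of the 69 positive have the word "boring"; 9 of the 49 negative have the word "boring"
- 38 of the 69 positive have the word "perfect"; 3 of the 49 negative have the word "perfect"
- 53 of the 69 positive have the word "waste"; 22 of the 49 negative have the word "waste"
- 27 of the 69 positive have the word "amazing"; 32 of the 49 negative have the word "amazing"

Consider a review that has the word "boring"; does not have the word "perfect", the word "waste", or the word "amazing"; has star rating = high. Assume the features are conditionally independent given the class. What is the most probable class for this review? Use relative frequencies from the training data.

positive

positive: (69/118) × (31/69) × (67/69) × (31/69) × (16/69) × (42/69) ≈ 0.0161767
negative: (49/118) × (24/49) × (9/49) × (46/49) × (27/49) × (17/49) ≈ 0.00670437
Highest score → positive.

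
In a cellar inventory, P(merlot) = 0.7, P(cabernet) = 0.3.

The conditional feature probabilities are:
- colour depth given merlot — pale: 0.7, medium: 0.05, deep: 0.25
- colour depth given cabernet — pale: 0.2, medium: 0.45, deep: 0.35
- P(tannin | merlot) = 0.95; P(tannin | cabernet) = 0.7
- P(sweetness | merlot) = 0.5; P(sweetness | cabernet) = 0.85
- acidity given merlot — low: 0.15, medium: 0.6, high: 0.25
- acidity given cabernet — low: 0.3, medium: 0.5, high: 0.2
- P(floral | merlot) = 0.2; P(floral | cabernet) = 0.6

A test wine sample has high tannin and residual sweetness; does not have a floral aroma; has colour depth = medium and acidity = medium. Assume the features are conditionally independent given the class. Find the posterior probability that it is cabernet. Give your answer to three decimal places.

merlot: 0.7 × 0.05 × 0.95 × 0.5 × 0.6 × (1−0.2) = 0.00798
cabernet: 0.3 × 0.45 × 0.7 × 0.85 × 0.5 × (1−0.6) = 0.016065
P(cabernet | x) = 0.016065 / 0.024045 ≈ 0.668

0.668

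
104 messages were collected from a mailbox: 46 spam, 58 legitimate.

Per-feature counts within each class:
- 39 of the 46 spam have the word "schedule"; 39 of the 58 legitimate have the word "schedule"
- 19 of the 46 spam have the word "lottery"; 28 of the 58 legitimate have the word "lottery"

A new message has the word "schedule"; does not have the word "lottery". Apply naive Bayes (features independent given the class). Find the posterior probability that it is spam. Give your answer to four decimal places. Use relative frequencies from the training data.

spam: (46/104) × (39/46) × (27/46) ≈ 0.220109
legitimate: (58/104) × (39/58) × (30/58) ≈ 0.193966
P(spam | x) = 0.220109 / 0.414075 ≈ 0.5316

0.5316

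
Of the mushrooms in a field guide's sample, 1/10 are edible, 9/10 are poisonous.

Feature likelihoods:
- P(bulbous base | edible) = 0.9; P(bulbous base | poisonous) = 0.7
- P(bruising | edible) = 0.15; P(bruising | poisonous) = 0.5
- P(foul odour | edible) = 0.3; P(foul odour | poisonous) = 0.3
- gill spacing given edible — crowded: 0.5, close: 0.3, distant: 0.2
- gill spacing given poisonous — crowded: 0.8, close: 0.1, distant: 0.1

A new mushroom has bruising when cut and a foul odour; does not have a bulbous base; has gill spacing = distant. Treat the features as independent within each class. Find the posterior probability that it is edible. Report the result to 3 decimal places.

edible: 0.1 × (1−0.9) × 0.15 × 0.3 × 0.2 = 0.00009
poisonous: 0.9 × (1−0.7) × 0.5 × 0.3 × 0.1 = 0.00405
P(edible | x) = 0.00009 / 0.00414 ≈ 0.022

0.022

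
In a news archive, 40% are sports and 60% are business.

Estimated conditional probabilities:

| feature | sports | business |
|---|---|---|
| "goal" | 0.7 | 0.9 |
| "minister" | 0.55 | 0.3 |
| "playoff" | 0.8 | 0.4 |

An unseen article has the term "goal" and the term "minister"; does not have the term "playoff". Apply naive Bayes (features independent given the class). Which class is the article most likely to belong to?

business

sports: 0.4 × 0.7 × 0.55 × (1−0.8) = 0.0308
business: 0.6 × 0.9 × 0.3 × (1−0.4) = 0.0972
Highest score → business.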